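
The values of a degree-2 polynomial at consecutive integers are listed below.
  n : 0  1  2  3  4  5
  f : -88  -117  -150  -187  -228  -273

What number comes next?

-29, -33, -37, -41, -45
-4, -4, -4, -4
Second differences constant at -4.
-45 − 4 = -49;  -273 − 49 = -322

-322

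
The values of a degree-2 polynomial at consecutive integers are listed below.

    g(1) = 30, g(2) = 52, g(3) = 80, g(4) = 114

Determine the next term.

154

D1: 22  28  34
D2: 6  6
Constant second difference = 6, so extend:
34 + 6 = 40;  114 + 40 = 154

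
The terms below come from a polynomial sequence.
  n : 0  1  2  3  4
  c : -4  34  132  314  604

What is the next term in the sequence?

D1: 38 , 98 , 182 , 290
D2: 60 , 84 , 108
D3: 24 , 24
Third differences constant at 24.
108 + 24 = 132;  290 + 132 = 422;  604 + 422 = 1026

1026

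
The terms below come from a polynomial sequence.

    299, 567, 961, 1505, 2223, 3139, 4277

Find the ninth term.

7315

D1: 268, 394, 544, 718, 916, 1138
D2: 126, 150, 174, 198, 222
D3: 24, 24, 24, 24
Third differences constant at 24.
222 + 24 = 246;  1138 + 246 = 1384;  4277 + 1384 = 5661
246 + 24 = 270;  1384 + 270 = 1654;  5661 + 1654 = 7315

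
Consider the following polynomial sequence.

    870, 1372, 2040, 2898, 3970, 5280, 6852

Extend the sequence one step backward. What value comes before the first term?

510

Δ: 502  668  858  1072  1310  1572
Δ²: 166  190  214  238  262
Δ³: 24  24  24  24
The third differences are constant at 24.
Work back: 166 − 24 = 142;  502 − 142 = 360;  870 − 360 = 510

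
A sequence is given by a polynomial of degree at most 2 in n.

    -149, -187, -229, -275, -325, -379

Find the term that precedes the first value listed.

-38, -42, -46, -50, -54
-4, -4, -4, -4
The second differences are constant at -4.
Work back: -38 + 4 = -34;  -149 + 34 = -115

-115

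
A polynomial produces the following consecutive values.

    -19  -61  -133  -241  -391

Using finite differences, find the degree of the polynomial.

3

-42, -72, -108, -150
-30, -36, -42
-6, -6
The third differences are constant, so the polynomial has degree 3.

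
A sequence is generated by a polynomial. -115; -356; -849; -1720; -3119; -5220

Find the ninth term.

-17835

-241, -493, -871, -1399, -2101
-252, -378, -528, -702
-126, -150, -174
-24, -24
Fourth differences constant at -24.
-174 − 24 = -198;  -702 − 198 = -900;  -2101 − 900 = -3001;  -5220 − 3001 = -8221
-198 − 24 = -222;  -900 − 222 = -1122;  -3001 − 1122 = -4123;  -8221 − 4123 = -12344
-222 − 24 = -246;  -1122 − 246 = -1368;  -4123 − 1368 = -5491;  -12344 − 5491 = -17835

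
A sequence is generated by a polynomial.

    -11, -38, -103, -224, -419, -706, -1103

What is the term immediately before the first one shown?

D1: -27, -65, -121, -195, -287, -397
D2: -38, -56, -74, -92, -110
D3: -18, -18, -18, -18
The third differences are constant at -18.
Work back: -38 + 18 = -20;  -27 + 20 = -7;  -11 + 7 = -4

-4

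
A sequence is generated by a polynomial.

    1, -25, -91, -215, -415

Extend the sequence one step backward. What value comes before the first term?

5

Δ: -26  -66  -124  -200
Δ²: -40  -58  -76
Δ³: -18  -18
The third differences are constant at -18.
Work back: -40 + 18 = -22;  -26 + 22 = -4;  1 + 4 = 5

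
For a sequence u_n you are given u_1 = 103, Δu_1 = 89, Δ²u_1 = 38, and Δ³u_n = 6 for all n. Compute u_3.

319

Build the table forward from the leading diagonal:
D3: 6, 6, 6
D2: 38, 44, 50
D1: 89, 127, 171
u: 103, 192, 319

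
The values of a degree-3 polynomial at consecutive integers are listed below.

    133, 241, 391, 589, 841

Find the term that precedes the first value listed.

First differences: 108  150  198  252
Second differences: 42  48  54
Third differences: 6  6
The third differences are constant at 6.
Work back: 42 − 6 = 36;  108 − 36 = 72;  133 − 72 = 61

61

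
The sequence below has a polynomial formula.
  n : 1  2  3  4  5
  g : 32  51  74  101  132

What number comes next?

First differences: 19, 23, 27, 31
Second differences: 4, 4, 4
Constant second difference = 4, so extend:
31 + 4 = 35;  132 + 35 = 167

167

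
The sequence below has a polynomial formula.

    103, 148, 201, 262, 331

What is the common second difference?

D1: 45, 53, 61, 69
D2: 8, 8, 8

8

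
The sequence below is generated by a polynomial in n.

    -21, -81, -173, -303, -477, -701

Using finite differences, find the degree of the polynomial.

D1: -60, -92, -130, -174, -224
D2: -32, -38, -44, -50
D3: -6, -6, -6
The third differences are constant, so the polynomial has degree 3.

3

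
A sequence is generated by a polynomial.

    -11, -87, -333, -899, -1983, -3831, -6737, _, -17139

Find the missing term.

Using the first 7 terms:
D1: -76  -246  -566  -1084  -1848  -2906
D2: -170  -320  -518  -764  -1058
D3: -150  -198  -246  -294
D4: -48  -48  -48
Constant fourth difference = -48.
Extend forward: -294 − 48 = -342;  -1058 − 342 = -1400;  -2906 − 1400 = -4306;  -6737 − 4306 = -11043

-11043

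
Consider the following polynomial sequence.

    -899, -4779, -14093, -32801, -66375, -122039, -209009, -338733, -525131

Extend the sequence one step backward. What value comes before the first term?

First differences: -3880  -9314  -18708  -33574  -55664  -86970  -129724  -186398
Second differences: -5434  -9394  -14866  -22090  -31306  -42754  -56674
Third differences: -3960  -5472  -7224  -9216  -11448  -13920
Fourth differences: -1512  -1752  -1992  -2232  -2472
Fifth differences: -240  -240  -240  -240
The fifth differences are constant at -240.
Work back: -1512 + 240 = -1272;  -3960 + 1272 = -2688;  -5434 + 2688 = -2746;  -3880 + 2746 = -1134;  -899 + 1134 = 235

235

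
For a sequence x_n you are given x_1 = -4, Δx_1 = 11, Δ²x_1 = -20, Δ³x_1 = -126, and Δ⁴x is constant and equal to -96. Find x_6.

Build the table forward from the leading diagonal:
Δ⁴: -96, -96, -96, -96, -96, -96
Δ³: -126, -222, -318, -414, -510, -606
Δ²: -20, -146, -368, -686, -1100, -1610
Δ: 11, -9, -155, -523, -1209, -2309
x: -4, 7, -2, -157, -680, -1889

-1889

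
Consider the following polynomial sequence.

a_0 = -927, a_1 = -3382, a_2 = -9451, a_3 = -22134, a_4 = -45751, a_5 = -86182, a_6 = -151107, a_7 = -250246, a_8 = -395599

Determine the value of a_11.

First differences: -2455, -6069, -12683, -23617, -40431, -64925, -99139, -145353
Second differences: -3614, -6614, -10934, -16814, -24494, -34214, -46214
Third differences: -3000, -4320, -5880, -7680, -9720, -12000
Fourth differences: -1320, -1560, -1800, -2040, -2280
Fifth differences: -240, -240, -240, -240
The fifth differences are constant (-240).
-2280 − 240 = -2520;  -12000 − 2520 = -14520;  -46214 − 14520 = -60734;  -145353 − 60734 = -206087;  -395599 − 206087 = -601686
-2520 − 240 = -2760;  -14520 − 2760 = -17280;  -60734 − 17280 = -78014;  -206087 − 78014 = -284101;  -601686 − 284101 = -885787
-2760 − 240 = -3000;  -17280 − 3000 = -20280;  -78014 − 20280 = -98294;  -284101 − 98294 = -382395;  -885787 − 382395 = -1268182

-1268182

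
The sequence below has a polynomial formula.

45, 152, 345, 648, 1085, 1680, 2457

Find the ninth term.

D1: 107, 193, 303, 437, 595, 777
D2: 86, 110, 134, 158, 182
D3: 24, 24, 24, 24
Third differences constant at 24.
182 + 24 = 206;  777 + 206 = 983;  2457 + 983 = 3440
206 + 24 = 230;  983 + 230 = 1213;  3440 + 1213 = 4653

4653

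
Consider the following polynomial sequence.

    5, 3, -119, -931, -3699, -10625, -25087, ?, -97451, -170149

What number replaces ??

Using the first 7 terms:
First differences: -2, -122, -812, -2768, -6926, -14462
Second differences: -120, -690, -1956, -4158, -7536
Third differences: -570, -1266, -2202, -3378
Fourth differences: -696, -936, -1176
Fifth differences: -240, -240
Constant fifth difference = -240.
Extend forward: -1176 − 240 = -1416;  -3378 − 1416 = -4794;  -7536 − 4794 = -12330;  -14462 − 12330 = -26792;  -25087 − 26792 = -51879

-51879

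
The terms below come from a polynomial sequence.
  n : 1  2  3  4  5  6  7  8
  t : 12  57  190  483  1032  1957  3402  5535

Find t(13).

34080

Δ: 45, 133, 293, 549, 925, 1445, 2133
Δ²: 88, 160, 256, 376, 520, 688
Δ³: 72, 96, 120, 144, 168
Δ⁴: 24, 24, 24, 24
The fourth differences are constant (24).
168 + 24 = 192;  688 + 192 = 880;  2133 + 880 = 3013;  5535 + 3013 = 8548
192 + 24 = 216;  880 + 216 = 1096;  3013 + 1096 = 4109;  8548 + 4109 = 12657
216 + 24 = 240;  1096 + 240 = 1336;  4109 + 1336 = 5445;  12657 + 5445 = 18102
240 + 24 = 264;  1336 + 264 = 1600;  5445 + 1600 = 7045;  18102 + 7045 = 25147
264 + 24 = 288;  1600 + 288 = 1888;  7045 + 1888 = 8933;  25147 + 8933 = 34080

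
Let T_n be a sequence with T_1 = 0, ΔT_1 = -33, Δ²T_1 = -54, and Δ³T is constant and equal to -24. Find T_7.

-1488

Build the table forward from the leading diagonal:
Third differences: -24  -24  -24  -24  -24  -24  -24
Second differences: -54  -78  -102  -126  -150  -174  -198
First differences: -33  -87  -165  -267  -393  -543  -717
T: 0  -33  -120  -285  -552  -945  -1488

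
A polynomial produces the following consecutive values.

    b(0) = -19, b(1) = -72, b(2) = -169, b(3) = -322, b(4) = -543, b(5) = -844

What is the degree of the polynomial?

3

-53, -97, -153, -221, -301
-44, -56, -68, -80
-12, -12, -12
The third differences are constant, so the polynomial has degree 3.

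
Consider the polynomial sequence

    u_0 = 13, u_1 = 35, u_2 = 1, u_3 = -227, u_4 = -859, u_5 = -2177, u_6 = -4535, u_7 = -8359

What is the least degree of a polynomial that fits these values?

22, -34, -228, -632, -1318, -2358, -3824
-56, -194, -404, -686, -1040, -1466
-138, -210, -282, -354, -426
-72, -72, -72, -72
The fourth differences are constant, so the polynomial has degree 4.

4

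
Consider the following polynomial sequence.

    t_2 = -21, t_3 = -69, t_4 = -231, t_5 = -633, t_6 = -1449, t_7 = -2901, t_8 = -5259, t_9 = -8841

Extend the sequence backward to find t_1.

-9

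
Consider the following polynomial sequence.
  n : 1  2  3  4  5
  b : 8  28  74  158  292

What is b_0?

Δ: 20, 46, 84, 134
Δ²: 26, 38, 50
Δ³: 12, 12
The third differences are constant at 12.
Work back: 26 − 12 = 14;  20 − 14 = 6;  8 − 6 = 2

2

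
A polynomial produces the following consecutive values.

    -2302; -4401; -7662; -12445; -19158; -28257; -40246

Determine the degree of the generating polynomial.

D1: -2099, -3261, -4783, -6713, -9099, -11989
D2: -1162, -1522, -1930, -2386, -2890
D3: -360, -408, -456, -504
D4: -48, -48, -48
The fourth differences are constant, so the polynomial has degree 4.

4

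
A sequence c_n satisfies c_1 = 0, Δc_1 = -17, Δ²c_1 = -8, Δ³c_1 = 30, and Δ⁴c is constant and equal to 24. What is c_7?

738

Build the table forward from the leading diagonal:
D4: 24, 24, 24, 24, 24, 24, 24
D3: 30, 54, 78, 102, 126, 150, 174
D2: -8, 22, 76, 154, 256, 382, 532
D1: -17, -25, -3, 73, 227, 483, 865
c: 0, -17, -42, -45, 28, 255, 738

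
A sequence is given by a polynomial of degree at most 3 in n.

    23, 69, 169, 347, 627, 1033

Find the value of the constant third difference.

Δ: 46, 100, 178, 280, 406
Δ²: 54, 78, 102, 126
Δ³: 24, 24, 24

24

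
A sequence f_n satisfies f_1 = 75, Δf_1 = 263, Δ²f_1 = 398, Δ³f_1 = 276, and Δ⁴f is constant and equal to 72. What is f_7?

Build the table forward from the leading diagonal:
Δ⁴: 72  72  72  72  72  72  72
Δ³: 276  348  420  492  564  636  708
Δ²: 398  674  1022  1442  1934  2498  3134
Δ: 263  661  1335  2357  3799  5733  8231
f: 75  338  999  2334  4691  8490  14223

14223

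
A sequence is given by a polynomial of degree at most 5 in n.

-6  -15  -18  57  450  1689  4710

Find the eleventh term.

Δ: -9, -3, 75, 393, 1239, 3021
Δ²: 6, 78, 318, 846, 1782
Δ³: 72, 240, 528, 936
Δ⁴: 168, 288, 408
Δ⁵: 120, 120
Fifth differences constant at 120.
408 + 120 = 528;  936 + 528 = 1464;  1782 + 1464 = 3246;  3021 + 3246 = 6267;  4710 + 6267 = 10977
528 + 120 = 648;  1464 + 648 = 2112;  3246 + 2112 = 5358;  6267 + 5358 = 11625;  10977 + 11625 = 22602
648 + 120 = 768;  2112 + 768 = 2880;  5358 + 2880 = 8238;  11625 + 8238 = 19863;  22602 + 19863 = 42465
768 + 120 = 888;  2880 + 888 = 3768;  8238 + 3768 = 12006;  19863 + 12006 = 31869;  42465 + 31869 = 74334

74334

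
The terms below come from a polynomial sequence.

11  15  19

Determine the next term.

23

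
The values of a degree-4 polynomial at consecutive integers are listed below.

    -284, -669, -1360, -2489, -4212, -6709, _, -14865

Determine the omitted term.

Using the first 6 terms:
-385, -691, -1129, -1723, -2497
-306, -438, -594, -774
-132, -156, -180
-24, -24
Constant fourth difference = -24.
Extend forward: -180 − 24 = -204;  -774 − 204 = -978;  -2497 − 978 = -3475;  -6709 − 3475 = -10184

-10184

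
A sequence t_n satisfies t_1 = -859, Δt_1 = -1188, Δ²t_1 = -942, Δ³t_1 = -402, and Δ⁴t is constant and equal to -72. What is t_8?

-45547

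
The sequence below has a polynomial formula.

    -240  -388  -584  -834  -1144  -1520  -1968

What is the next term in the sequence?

-2494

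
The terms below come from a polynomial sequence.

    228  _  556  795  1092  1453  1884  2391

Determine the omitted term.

Using the last 6 terms:
Δ: 239, 297, 361, 431, 507
Δ²: 58, 64, 70, 76
Δ³: 6, 6, 6
Constant third difference = 6.
Extend backward: 58 − 6 = 52;  239 − 52 = 187;  556 − 187 = 369

369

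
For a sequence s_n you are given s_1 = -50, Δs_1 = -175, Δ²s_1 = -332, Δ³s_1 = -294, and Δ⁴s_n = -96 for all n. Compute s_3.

-732

Build the table forward from the leading diagonal:
D4: -96  -96  -96
D3: -294  -390  -486
D2: -332  -626  -1016
D1: -175  -507  -1133
s: -50  -225  -732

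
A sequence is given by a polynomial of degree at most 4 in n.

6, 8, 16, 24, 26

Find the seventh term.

-12

Δ: 2 , 8 , 8 , 2
Δ²: 6 , 0 , -6
Δ³: -6 , -6
Third differences constant at -6.
-6 − 6 = -12;  2 − 12 = -10;  26 − 10 = 16
-12 − 6 = -18;  -10 − 18 = -28;  16 − 28 = -12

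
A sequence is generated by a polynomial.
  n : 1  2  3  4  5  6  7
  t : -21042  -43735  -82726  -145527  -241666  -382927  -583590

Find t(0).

First differences: -22693, -38991, -62801, -96139, -141261, -200663
Second differences: -16298, -23810, -33338, -45122, -59402
Third differences: -7512, -9528, -11784, -14280
Fourth differences: -2016, -2256, -2496
Fifth differences: -240, -240
The fifth differences are constant at -240.
Work back: -2016 + 240 = -1776;  -7512 + 1776 = -5736;  -16298 + 5736 = -10562;  -22693 + 10562 = -12131;  -21042 + 12131 = -8911

-8911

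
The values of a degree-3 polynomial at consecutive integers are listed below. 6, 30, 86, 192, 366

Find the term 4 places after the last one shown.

2102

D1: 24, 56, 106, 174
D2: 32, 50, 68
D3: 18, 18
Third differences constant at 18.
68 + 18 = 86;  174 + 86 = 260;  366 + 260 = 626
86 + 18 = 104;  260 + 104 = 364;  626 + 364 = 990
104 + 18 = 122;  364 + 122 = 486;  990 + 486 = 1476
122 + 18 = 140;  486 + 140 = 626;  1476 + 626 = 2102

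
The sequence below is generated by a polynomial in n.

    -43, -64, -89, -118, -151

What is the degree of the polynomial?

First differences: -21, -25, -29, -33
Second differences: -4, -4, -4
The second differences are constant, so the polynomial has degree 2.

2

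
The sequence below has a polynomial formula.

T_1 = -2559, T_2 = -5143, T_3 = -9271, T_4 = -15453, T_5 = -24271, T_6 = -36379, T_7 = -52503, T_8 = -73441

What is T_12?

-223813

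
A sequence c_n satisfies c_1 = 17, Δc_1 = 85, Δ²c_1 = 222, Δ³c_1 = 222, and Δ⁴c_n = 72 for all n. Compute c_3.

409

Build the table forward from the leading diagonal:
D4: 72, 72, 72
D3: 222, 294, 366
D2: 222, 444, 738
D1: 85, 307, 751
c: 17, 102, 409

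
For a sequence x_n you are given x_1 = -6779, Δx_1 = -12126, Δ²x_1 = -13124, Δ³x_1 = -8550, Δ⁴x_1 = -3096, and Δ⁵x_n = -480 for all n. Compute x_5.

-171323

Build the table forward from the leading diagonal:
D5: -480, -480, -480, -480, -480
D4: -3096, -3576, -4056, -4536, -5016
D3: -8550, -11646, -15222, -19278, -23814
D2: -13124, -21674, -33320, -48542, -67820
D1: -12126, -25250, -46924, -80244, -128786
x: -6779, -18905, -44155, -91079, -171323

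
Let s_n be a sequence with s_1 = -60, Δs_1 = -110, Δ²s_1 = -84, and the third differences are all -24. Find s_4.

Build the table forward from the leading diagonal:
D3: -24  -24  -24  -24
D2: -84  -108  -132  -156
D1: -110  -194  -302  -434
s: -60  -170  -364  -666

-666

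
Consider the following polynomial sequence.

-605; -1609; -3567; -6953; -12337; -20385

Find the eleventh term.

-130615

Δ: -1004, -1958, -3386, -5384, -8048
Δ²: -954, -1428, -1998, -2664
Δ³: -474, -570, -666
Δ⁴: -96, -96
The fourth differences are constant (-96).
-666 − 96 = -762;  -2664 − 762 = -3426;  -8048 − 3426 = -11474;  -20385 − 11474 = -31859
-762 − 96 = -858;  -3426 − 858 = -4284;  -11474 − 4284 = -15758;  -31859 − 15758 = -47617
-858 − 96 = -954;  -4284 − 954 = -5238;  -15758 − 5238 = -20996;  -47617 − 20996 = -68613
-954 − 96 = -1050;  -5238 − 1050 = -6288;  -20996 − 6288 = -27284;  -68613 − 27284 = -95897
-1050 − 96 = -1146;  -6288 − 1146 = -7434;  -27284 − 7434 = -34718;  -95897 − 34718 = -130615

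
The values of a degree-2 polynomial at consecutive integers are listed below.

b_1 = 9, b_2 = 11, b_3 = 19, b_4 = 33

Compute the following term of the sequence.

53

2, 8, 14
6, 6
Second differences constant at 6.
14 + 6 = 20;  33 + 20 = 53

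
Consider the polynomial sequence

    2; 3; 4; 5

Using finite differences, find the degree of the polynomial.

D1: 1, 1, 1
The first differences are constant, so the polynomial has degree 1.

1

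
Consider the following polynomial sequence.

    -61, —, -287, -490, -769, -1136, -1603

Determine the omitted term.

Using the last 5 terms:
Δ: -203, -279, -367, -467
Δ²: -76, -88, -100
Δ³: -12, -12
Constant third difference = -12.
Extend backward: -76 + 12 = -64;  -203 + 64 = -139;  -287 + 139 = -148

-148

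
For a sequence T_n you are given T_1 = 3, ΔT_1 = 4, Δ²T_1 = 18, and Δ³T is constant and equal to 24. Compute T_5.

Build the table forward from the leading diagonal:
D3: 24  24  24  24  24
D2: 18  42  66  90  114
D1: 4  22  64  130  220
T: 3  7  29  93  223

223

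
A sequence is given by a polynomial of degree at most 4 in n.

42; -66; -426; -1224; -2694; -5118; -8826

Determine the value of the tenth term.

-31674

D1: -108  -360  -798  -1470  -2424  -3708
D2: -252  -438  -672  -954  -1284
D3: -186  -234  -282  -330
D4: -48  -48  -48
Constant fourth difference = -48, so extend:
-330 − 48 = -378;  -1284 − 378 = -1662;  -3708 − 1662 = -5370;  -8826 − 5370 = -14196
-378 − 48 = -426;  -1662 − 426 = -2088;  -5370 − 2088 = -7458;  -14196 − 7458 = -21654
-426 − 48 = -474;  -2088 − 474 = -2562;  -7458 − 2562 = -10020;  -21654 − 10020 = -31674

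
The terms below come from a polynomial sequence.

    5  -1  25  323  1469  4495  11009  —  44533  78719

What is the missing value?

Using the first 7 terms:
First differences: -6  26  298  1146  3026  6514
Second differences: 32  272  848  1880  3488
Third differences: 240  576  1032  1608
Fourth differences: 336  456  576
Fifth differences: 120  120
Constant fifth difference = 120.
Extend forward: 576 + 120 = 696;  1608 + 696 = 2304;  3488 + 2304 = 5792;  6514 + 5792 = 12306;  11009 + 12306 = 23315

23315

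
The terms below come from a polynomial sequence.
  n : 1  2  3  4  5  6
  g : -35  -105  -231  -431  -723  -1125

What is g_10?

Δ: -70, -126, -200, -292, -402
Δ²: -56, -74, -92, -110
Δ³: -18, -18, -18
The third differences are constant (-18).
-110 − 18 = -128;  -402 − 128 = -530;  -1125 − 530 = -1655
-128 − 18 = -146;  -530 − 146 = -676;  -1655 − 676 = -2331
-146 − 18 = -164;  -676 − 164 = -840;  -2331 − 840 = -3171
-164 − 18 = -182;  -840 − 182 = -1022;  -3171 − 1022 = -4193

-4193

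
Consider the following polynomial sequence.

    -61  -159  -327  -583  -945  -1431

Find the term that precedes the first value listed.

First differences: -98, -168, -256, -362, -486
Second differences: -70, -88, -106, -124
Third differences: -18, -18, -18
The third differences are constant at -18.
Work back: -70 + 18 = -52;  -98 + 52 = -46;  -61 + 46 = -15

-15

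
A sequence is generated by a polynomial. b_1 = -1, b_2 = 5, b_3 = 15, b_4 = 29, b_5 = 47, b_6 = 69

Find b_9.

6  10  14  18  22
4  4  4  4
Constant second difference = 4, so extend:
22 + 4 = 26;  69 + 26 = 95
26 + 4 = 30;  95 + 30 = 125
30 + 4 = 34;  125 + 34 = 159

159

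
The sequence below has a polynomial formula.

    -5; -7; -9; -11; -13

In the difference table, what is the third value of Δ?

-2

Δ: -2, -2, -2, -2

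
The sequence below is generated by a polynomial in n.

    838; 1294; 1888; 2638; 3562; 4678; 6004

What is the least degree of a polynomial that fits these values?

456, 594, 750, 924, 1116, 1326
138, 156, 174, 192, 210
18, 18, 18, 18
The third differences are constant, so the polynomial has degree 3.

3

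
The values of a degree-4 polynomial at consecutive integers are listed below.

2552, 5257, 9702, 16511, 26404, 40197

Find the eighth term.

83227

D1: 2705 , 4445 , 6809 , 9893 , 13793
D2: 1740 , 2364 , 3084 , 3900
D3: 624 , 720 , 816
D4: 96 , 96
Constant fourth difference = 96, so extend:
816 + 96 = 912;  3900 + 912 = 4812;  13793 + 4812 = 18605;  40197 + 18605 = 58802
912 + 96 = 1008;  4812 + 1008 = 5820;  18605 + 5820 = 24425;  58802 + 24425 = 83227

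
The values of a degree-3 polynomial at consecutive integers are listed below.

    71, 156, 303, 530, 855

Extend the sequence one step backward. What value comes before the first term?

D1: 85, 147, 227, 325
D2: 62, 80, 98
D3: 18, 18
The third differences are constant at 18.
Work back: 62 − 18 = 44;  85 − 44 = 41;  71 − 41 = 30

30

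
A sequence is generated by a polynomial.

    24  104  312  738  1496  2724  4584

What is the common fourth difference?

D1: 80, 208, 426, 758, 1228, 1860
D2: 128, 218, 332, 470, 632
D3: 90, 114, 138, 162
D4: 24, 24, 24

24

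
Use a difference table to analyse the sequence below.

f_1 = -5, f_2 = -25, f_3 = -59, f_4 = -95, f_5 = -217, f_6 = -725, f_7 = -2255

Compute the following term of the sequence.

First differences: -20  -34  -36  -122  -508  -1530
Second differences: -14  -2  -86  -386  -1022
Third differences: 12  -84  -300  -636
Fourth differences: -96  -216  -336
Fifth differences: -120  -120
Fifth differences constant at -120.
-336 − 120 = -456;  -636 − 456 = -1092;  -1022 − 1092 = -2114;  -1530 − 2114 = -3644;  -2255 − 3644 = -5899

-5899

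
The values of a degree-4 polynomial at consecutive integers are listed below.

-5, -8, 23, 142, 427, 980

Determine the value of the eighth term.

First differences: -3, 31, 119, 285, 553
Second differences: 34, 88, 166, 268
Third differences: 54, 78, 102
Fourth differences: 24, 24
The fourth differences are constant (24).
102 + 24 = 126;  268 + 126 = 394;  553 + 394 = 947;  980 + 947 = 1927
126 + 24 = 150;  394 + 150 = 544;  947 + 544 = 1491;  1927 + 1491 = 3418

3418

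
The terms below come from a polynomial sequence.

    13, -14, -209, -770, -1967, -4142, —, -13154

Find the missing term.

Using the first 6 terms:
D1: -27  -195  -561  -1197  -2175
D2: -168  -366  -636  -978
D3: -198  -270  -342
D4: -72  -72
Constant fourth difference = -72.
Extend forward: -342 − 72 = -414;  -978 − 414 = -1392;  -2175 − 1392 = -3567;  -4142 − 3567 = -7709

-7709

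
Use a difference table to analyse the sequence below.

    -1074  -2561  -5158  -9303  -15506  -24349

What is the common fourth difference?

First differences: -1487, -2597, -4145, -6203, -8843
Second differences: -1110, -1548, -2058, -2640
Third differences: -438, -510, -582
Fourth differences: -72, -72

-72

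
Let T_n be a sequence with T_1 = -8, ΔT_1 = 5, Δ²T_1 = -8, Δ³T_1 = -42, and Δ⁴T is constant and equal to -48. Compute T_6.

Build the table forward from the leading diagonal:
Δ⁴: -48, -48, -48, -48, -48, -48
Δ³: -42, -90, -138, -186, -234, -282
Δ²: -8, -50, -140, -278, -464, -698
Δ: 5, -3, -53, -193, -471, -935
T: -8, -3, -6, -59, -252, -723

-723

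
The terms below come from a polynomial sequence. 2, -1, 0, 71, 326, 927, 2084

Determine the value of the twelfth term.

26919

First differences: -3  1  71  255  601  1157
Second differences: 4  70  184  346  556
Third differences: 66  114  162  210
Fourth differences: 48  48  48
Constant fourth difference = 48, so extend:
210 + 48 = 258;  556 + 258 = 814;  1157 + 814 = 1971;  2084 + 1971 = 4055
258 + 48 = 306;  814 + 306 = 1120;  1971 + 1120 = 3091;  4055 + 3091 = 7146
306 + 48 = 354;  1120 + 354 = 1474;  3091 + 1474 = 4565;  7146 + 4565 = 11711
354 + 48 = 402;  1474 + 402 = 1876;  4565 + 1876 = 6441;  11711 + 6441 = 18152
402 + 48 = 450;  1876 + 450 = 2326;  6441 + 2326 = 8767;  18152 + 8767 = 26919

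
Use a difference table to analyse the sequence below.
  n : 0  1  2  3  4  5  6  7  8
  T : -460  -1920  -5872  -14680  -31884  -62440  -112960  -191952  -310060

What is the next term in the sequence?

-480304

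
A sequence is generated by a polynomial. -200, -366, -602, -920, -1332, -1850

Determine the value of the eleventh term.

Δ: -166, -236, -318, -412, -518
Δ²: -70, -82, -94, -106
Δ³: -12, -12, -12
Third differences constant at -12.
-106 − 12 = -118;  -518 − 118 = -636;  -1850 − 636 = -2486
-118 − 12 = -130;  -636 − 130 = -766;  -2486 − 766 = -3252
-130 − 12 = -142;  -766 − 142 = -908;  -3252 − 908 = -4160
-142 − 12 = -154;  -908 − 154 = -1062;  -4160 − 1062 = -5222
-154 − 12 = -166;  -1062 − 166 = -1228;  -5222 − 1228 = -6450

-6450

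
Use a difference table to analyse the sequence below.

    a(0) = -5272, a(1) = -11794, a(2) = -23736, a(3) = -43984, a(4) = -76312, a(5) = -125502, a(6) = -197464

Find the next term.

-299356

First differences: -6522 , -11942 , -20248 , -32328 , -49190 , -71962
Second differences: -5420 , -8306 , -12080 , -16862 , -22772
Third differences: -2886 , -3774 , -4782 , -5910
Fourth differences: -888 , -1008 , -1128
Fifth differences: -120 , -120
Constant fifth difference = -120, so extend:
-1128 − 120 = -1248;  -5910 − 1248 = -7158;  -22772 − 7158 = -29930;  -71962 − 29930 = -101892;  -197464 − 101892 = -299356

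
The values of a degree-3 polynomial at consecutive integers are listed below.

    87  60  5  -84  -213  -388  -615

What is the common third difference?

Δ: -27, -55, -89, -129, -175, -227
Δ²: -28, -34, -40, -46, -52
Δ³: -6, -6, -6, -6

-6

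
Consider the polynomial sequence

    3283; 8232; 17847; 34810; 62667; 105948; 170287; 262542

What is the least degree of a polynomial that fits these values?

First differences: 4949, 9615, 16963, 27857, 43281, 64339, 92255
Second differences: 4666, 7348, 10894, 15424, 21058, 27916
Third differences: 2682, 3546, 4530, 5634, 6858
Fourth differences: 864, 984, 1104, 1224
Fifth differences: 120, 120, 120
The fifth differences are constant, so the polynomial has degree 5.

5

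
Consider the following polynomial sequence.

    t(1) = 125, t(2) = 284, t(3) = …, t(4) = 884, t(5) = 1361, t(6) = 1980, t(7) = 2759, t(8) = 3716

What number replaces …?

Using the last 5 terms:
Δ: 477  619  779  957
Δ²: 142  160  178
Δ³: 18  18
Constant third difference = 18.
Extend backward: 142 − 18 = 124;  477 − 124 = 353;  884 − 353 = 531

531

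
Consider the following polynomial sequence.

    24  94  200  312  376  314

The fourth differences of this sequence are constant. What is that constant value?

-24

Δ: 70, 106, 112, 64, -62
Δ²: 36, 6, -48, -126
Δ³: -30, -54, -78
Δ⁴: -24, -24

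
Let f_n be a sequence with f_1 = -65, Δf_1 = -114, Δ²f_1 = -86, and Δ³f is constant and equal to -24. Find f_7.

Build the table forward from the leading diagonal:
D3: -24  -24  -24  -24  -24  -24  -24
D2: -86  -110  -134  -158  -182  -206  -230
D1: -114  -200  -310  -444  -602  -784  -990
f: -65  -179  -379  -689  -1133  -1735  -2519

-2519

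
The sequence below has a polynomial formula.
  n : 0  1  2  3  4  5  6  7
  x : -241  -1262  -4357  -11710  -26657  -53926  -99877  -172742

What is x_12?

-1021, -3095, -7353, -14947, -27269, -45951, -72865
-2074, -4258, -7594, -12322, -18682, -26914
-2184, -3336, -4728, -6360, -8232
-1152, -1392, -1632, -1872
-240, -240, -240
Fifth differences constant at -240.
-1872 − 240 = -2112;  -8232 − 2112 = -10344;  -26914 − 10344 = -37258;  -72865 − 37258 = -110123;  -172742 − 110123 = -282865
-2112 − 240 = -2352;  -10344 − 2352 = -12696;  -37258 − 12696 = -49954;  -110123 − 49954 = -160077;  -282865 − 160077 = -442942
-2352 − 240 = -2592;  -12696 − 2592 = -15288;  -49954 − 15288 = -65242;  -160077 − 65242 = -225319;  -442942 − 225319 = -668261
-2592 − 240 = -2832;  -15288 − 2832 = -18120;  -65242 − 18120 = -83362;  -225319 − 83362 = -308681;  -668261 − 308681 = -976942
-2832 − 240 = -3072;  -18120 − 3072 = -21192;  -83362 − 21192 = -104554;  -308681 − 104554 = -413235;  -976942 − 413235 = -1390177

-1390177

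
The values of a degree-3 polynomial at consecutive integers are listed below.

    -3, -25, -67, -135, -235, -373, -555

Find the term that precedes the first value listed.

Δ: -22, -42, -68, -100, -138, -182
Δ²: -20, -26, -32, -38, -44
Δ³: -6, -6, -6, -6
The third differences are constant at -6.
Work back: -20 + 6 = -14;  -22 + 14 = -8;  -3 + 8 = 5

5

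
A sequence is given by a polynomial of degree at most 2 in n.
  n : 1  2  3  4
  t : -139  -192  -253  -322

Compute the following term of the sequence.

-53 , -61 , -69
-8 , -8
Constant second difference = -8, so extend:
-69 − 8 = -77;  -322 − 77 = -399

-399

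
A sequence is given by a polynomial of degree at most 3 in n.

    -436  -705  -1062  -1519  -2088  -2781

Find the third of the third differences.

-12

D1: -269, -357, -457, -569, -693
D2: -88, -100, -112, -124
D3: -12, -12, -12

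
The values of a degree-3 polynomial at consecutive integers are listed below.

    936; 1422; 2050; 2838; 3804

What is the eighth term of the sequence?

7950

Δ: 486, 628, 788, 966
Δ²: 142, 160, 178
Δ³: 18, 18
Constant third difference = 18, so extend:
178 + 18 = 196;  966 + 196 = 1162;  3804 + 1162 = 4966
196 + 18 = 214;  1162 + 214 = 1376;  4966 + 1376 = 6342
214 + 18 = 232;  1376 + 232 = 1608;  6342 + 1608 = 7950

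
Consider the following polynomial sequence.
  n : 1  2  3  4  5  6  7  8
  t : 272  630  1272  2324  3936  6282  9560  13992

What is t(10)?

27326

D1: 358, 642, 1052, 1612, 2346, 3278, 4432
D2: 284, 410, 560, 734, 932, 1154
D3: 126, 150, 174, 198, 222
D4: 24, 24, 24, 24
Constant fourth difference = 24, so extend:
222 + 24 = 246;  1154 + 246 = 1400;  4432 + 1400 = 5832;  13992 + 5832 = 19824
246 + 24 = 270;  1400 + 270 = 1670;  5832 + 1670 = 7502;  19824 + 7502 = 27326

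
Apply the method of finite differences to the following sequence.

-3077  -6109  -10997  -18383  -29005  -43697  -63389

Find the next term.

-89107

D1: -3032, -4888, -7386, -10622, -14692, -19692
D2: -1856, -2498, -3236, -4070, -5000
D3: -642, -738, -834, -930
D4: -96, -96, -96
The fourth differences are constant (-96).
-930 − 96 = -1026;  -5000 − 1026 = -6026;  -19692 − 6026 = -25718;  -63389 − 25718 = -89107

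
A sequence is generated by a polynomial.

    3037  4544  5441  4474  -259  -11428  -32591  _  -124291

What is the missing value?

Using the first 7 terms:
1507  897  -967  -4733  -11169  -21163
-610  -1864  -3766  -6436  -9994
-1254  -1902  -2670  -3558
-648  -768  -888
-120  -120
Constant fifth difference = -120.
Extend forward: -888 − 120 = -1008;  -3558 − 1008 = -4566;  -9994 − 4566 = -14560;  -21163 − 14560 = -35723;  -32591 − 35723 = -68314

-68314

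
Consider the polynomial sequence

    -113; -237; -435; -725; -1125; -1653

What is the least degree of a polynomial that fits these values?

-124, -198, -290, -400, -528
-74, -92, -110, -128
-18, -18, -18
The third differences are constant, so the polynomial has degree 3.

3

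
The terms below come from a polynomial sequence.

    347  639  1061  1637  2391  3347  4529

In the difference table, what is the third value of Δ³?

24

First differences: 292, 422, 576, 754, 956, 1182
Second differences: 130, 154, 178, 202, 226
Third differences: 24, 24, 24, 24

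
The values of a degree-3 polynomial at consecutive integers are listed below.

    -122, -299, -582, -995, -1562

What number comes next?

-2307

First differences: -177 , -283 , -413 , -567
Second differences: -106 , -130 , -154
Third differences: -24 , -24
Third differences constant at -24.
-154 − 24 = -178;  -567 − 178 = -745;  -1562 − 745 = -2307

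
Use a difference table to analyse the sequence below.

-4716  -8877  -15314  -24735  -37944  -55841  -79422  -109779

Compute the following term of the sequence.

-4161, -6437, -9421, -13209, -17897, -23581, -30357
-2276, -2984, -3788, -4688, -5684, -6776
-708, -804, -900, -996, -1092
-96, -96, -96, -96
Fourth differences constant at -96.
-1092 − 96 = -1188;  -6776 − 1188 = -7964;  -30357 − 7964 = -38321;  -109779 − 38321 = -148100

-148100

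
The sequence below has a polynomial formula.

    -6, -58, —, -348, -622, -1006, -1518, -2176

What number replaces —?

Using the last 5 terms:
Δ: -274, -384, -512, -658
Δ²: -110, -128, -146
Δ³: -18, -18
Constant third difference = -18.
Extend backward: -110 + 18 = -92;  -274 + 92 = -182;  -348 + 182 = -166

-166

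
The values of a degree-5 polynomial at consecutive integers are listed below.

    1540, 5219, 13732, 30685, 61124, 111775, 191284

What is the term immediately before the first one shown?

Δ: 3679  8513  16953  30439  50651  79509
Δ²: 4834  8440  13486  20212  28858
Δ³: 3606  5046  6726  8646
Δ⁴: 1440  1680  1920
Δ⁵: 240  240
The fifth differences are constant at 240.
Work back: 1440 − 240 = 1200;  3606 − 1200 = 2406;  4834 − 2406 = 2428;  3679 − 2428 = 1251;  1540 − 1251 = 289

289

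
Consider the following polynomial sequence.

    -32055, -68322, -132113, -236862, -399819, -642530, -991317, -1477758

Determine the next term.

Δ: -36267, -63791, -104749, -162957, -242711, -348787, -486441
Δ²: -27524, -40958, -58208, -79754, -106076, -137654
Δ³: -13434, -17250, -21546, -26322, -31578
Δ⁴: -3816, -4296, -4776, -5256
Δ⁵: -480, -480, -480
The fifth differences are constant (-480).
-5256 − 480 = -5736;  -31578 − 5736 = -37314;  -137654 − 37314 = -174968;  -486441 − 174968 = -661409;  -1477758 − 661409 = -2139167

-2139167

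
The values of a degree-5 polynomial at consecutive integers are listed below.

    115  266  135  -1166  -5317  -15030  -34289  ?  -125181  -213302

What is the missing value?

Using the first 7 terms:
D1: 151  -131  -1301  -4151  -9713  -19259
D2: -282  -1170  -2850  -5562  -9546
D3: -888  -1680  -2712  -3984
D4: -792  -1032  -1272
D5: -240  -240
Constant fifth difference = -240.
Extend forward: -1272 − 240 = -1512;  -3984 − 1512 = -5496;  -9546 − 5496 = -15042;  -19259 − 15042 = -34301;  -34289 − 34301 = -68590

-68590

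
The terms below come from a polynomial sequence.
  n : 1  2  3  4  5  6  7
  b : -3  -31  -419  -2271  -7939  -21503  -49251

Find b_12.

-835871

Δ: -28, -388, -1852, -5668, -13564, -27748
Δ²: -360, -1464, -3816, -7896, -14184
Δ³: -1104, -2352, -4080, -6288
Δ⁴: -1248, -1728, -2208
Δ⁵: -480, -480
The fifth differences are constant (-480).
-2208 − 480 = -2688;  -6288 − 2688 = -8976;  -14184 − 8976 = -23160;  -27748 − 23160 = -50908;  -49251 − 50908 = -100159
-2688 − 480 = -3168;  -8976 − 3168 = -12144;  -23160 − 12144 = -35304;  -50908 − 35304 = -86212;  -100159 − 86212 = -186371
-3168 − 480 = -3648;  -12144 − 3648 = -15792;  -35304 − 15792 = -51096;  -86212 − 51096 = -137308;  -186371 − 137308 = -323679
-3648 − 480 = -4128;  -15792 − 4128 = -19920;  -51096 − 19920 = -71016;  -137308 − 71016 = -208324;  -323679 − 208324 = -532003
-4128 − 480 = -4608;  -19920 − 4608 = -24528;  -71016 − 24528 = -95544;  -208324 − 95544 = -303868;  -532003 − 303868 = -835871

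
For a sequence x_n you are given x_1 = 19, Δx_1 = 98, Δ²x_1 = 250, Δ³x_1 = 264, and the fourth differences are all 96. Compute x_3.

465

Build the table forward from the leading diagonal:
D4: 96, 96, 96
D3: 264, 360, 456
D2: 250, 514, 874
D1: 98, 348, 862
x: 19, 117, 465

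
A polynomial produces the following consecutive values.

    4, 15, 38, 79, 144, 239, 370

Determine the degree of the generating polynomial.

11, 23, 41, 65, 95, 131
12, 18, 24, 30, 36
6, 6, 6, 6
The third differences are constant, so the polynomial has degree 3.

3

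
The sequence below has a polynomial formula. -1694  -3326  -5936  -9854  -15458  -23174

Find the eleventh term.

Δ: -1632  -2610  -3918  -5604  -7716
Δ²: -978  -1308  -1686  -2112
Δ³: -330  -378  -426
Δ⁴: -48  -48
The fourth differences are constant (-48).
-426 − 48 = -474;  -2112 − 474 = -2586;  -7716 − 2586 = -10302;  -23174 − 10302 = -33476
-474 − 48 = -522;  -2586 − 522 = -3108;  -10302 − 3108 = -13410;  -33476 − 13410 = -46886
-522 − 48 = -570;  -3108 − 570 = -3678;  -13410 − 3678 = -17088;  -46886 − 17088 = -63974
-570 − 48 = -618;  -3678 − 618 = -4296;  -17088 − 4296 = -21384;  -63974 − 21384 = -85358
-618 − 48 = -666;  -4296 − 666 = -4962;  -21384 − 4962 = -26346;  -85358 − 26346 = -111704

-111704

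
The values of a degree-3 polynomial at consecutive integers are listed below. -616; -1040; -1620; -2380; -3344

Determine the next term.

D1: -424 , -580 , -760 , -964
D2: -156 , -180 , -204
D3: -24 , -24
Constant third difference = -24, so extend:
-204 − 24 = -228;  -964 − 228 = -1192;  -3344 − 1192 = -4536

-4536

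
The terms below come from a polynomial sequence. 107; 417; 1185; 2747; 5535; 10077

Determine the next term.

16997

D1: 310 , 768 , 1562 , 2788 , 4542
D2: 458 , 794 , 1226 , 1754
D3: 336 , 432 , 528
D4: 96 , 96
The fourth differences are constant (96).
528 + 96 = 624;  1754 + 624 = 2378;  4542 + 2378 = 6920;  10077 + 6920 = 16997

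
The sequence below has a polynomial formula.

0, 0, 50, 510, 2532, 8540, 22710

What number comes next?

0 , 50 , 460 , 2022 , 6008 , 14170
50 , 410 , 1562 , 3986 , 8162
360 , 1152 , 2424 , 4176
792 , 1272 , 1752
480 , 480
Fifth differences constant at 480.
1752 + 480 = 2232;  4176 + 2232 = 6408;  8162 + 6408 = 14570;  14170 + 14570 = 28740;  22710 + 28740 = 51450

51450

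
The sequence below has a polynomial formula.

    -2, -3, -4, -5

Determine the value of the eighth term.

-9

D1: -1 , -1 , -1
The first differences are constant (-1).
-5 − 1 = -6
-6 − 1 = -7
-7 − 1 = -8
-8 − 1 = -9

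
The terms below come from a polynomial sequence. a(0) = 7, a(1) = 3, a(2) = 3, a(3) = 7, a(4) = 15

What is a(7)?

First differences: -4  0  4  8
Second differences: 4  4  4
Second differences constant at 4.
8 + 4 = 12;  15 + 12 = 27
12 + 4 = 16;  27 + 16 = 43
16 + 4 = 20;  43 + 20 = 63

63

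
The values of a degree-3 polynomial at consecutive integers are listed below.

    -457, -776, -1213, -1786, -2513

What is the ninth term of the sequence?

D1: -319  -437  -573  -727
D2: -118  -136  -154
D3: -18  -18
The third differences are constant (-18).
-154 − 18 = -172;  -727 − 172 = -899;  -2513 − 899 = -3412
-172 − 18 = -190;  -899 − 190 = -1089;  -3412 − 1089 = -4501
-190 − 18 = -208;  -1089 − 208 = -1297;  -4501 − 1297 = -5798
-208 − 18 = -226;  -1297 − 226 = -1523;  -5798 − 1523 = -7321

-7321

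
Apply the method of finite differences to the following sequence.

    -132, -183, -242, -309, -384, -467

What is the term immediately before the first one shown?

First differences: -51  -59  -67  -75  -83
Second differences: -8  -8  -8  -8
The second differences are constant at -8.
Work back: -51 + 8 = -43;  -132 + 43 = -89

-89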